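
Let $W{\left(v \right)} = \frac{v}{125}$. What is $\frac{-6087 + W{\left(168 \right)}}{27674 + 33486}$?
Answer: $- \frac{760707}{7645000} \approx -0.099504$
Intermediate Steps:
$W{\left(v \right)} = \frac{v}{125}$ ($W{\left(v \right)} = v \frac{1}{125} = \frac{v}{125}$)
$\frac{-6087 + W{\left(168 \right)}}{27674 + 33486} = \frac{-6087 + \frac{1}{125} \cdot 168}{27674 + 33486} = \frac{-6087 + \frac{168}{125}}{61160} = \left(- \frac{760707}{125}\right) \frac{1}{61160} = - \frac{760707}{7645000}$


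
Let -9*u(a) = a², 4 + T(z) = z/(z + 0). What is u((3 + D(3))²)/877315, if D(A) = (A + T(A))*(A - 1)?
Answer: -9/877315 ≈ -1.0259e-5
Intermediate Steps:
T(z) = -3 (T(z) = -4 + z/(z + 0) = -4 + z/z = -4 + 1 = -3)
D(A) = (-1 + A)*(-3 + A) (D(A) = (A - 3)*(A - 1) = (-3 + A)*(-1 + A) = (-1 + A)*(-3 + A))
u(a) = -a²/9
u((3 + D(3))²)/877315 = -(3 + (3 + 3² - 4*3))⁴/9/877315 = -(3 + (3 + 9 - 12))⁴/9*(1/877315) = -(3 + 0)⁴/9*(1/877315) = -(3²)²/9*(1/877315) = -⅑*9²*(1/877315) = -⅑*81*(1/877315) = -9*1/877315 = -9/877315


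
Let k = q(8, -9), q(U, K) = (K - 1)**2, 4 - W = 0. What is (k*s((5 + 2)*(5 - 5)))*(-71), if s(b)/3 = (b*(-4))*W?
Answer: 0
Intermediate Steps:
W = 4 (W = 4 - 1*0 = 4 + 0 = 4)
q(U, K) = (-1 + K)**2
s(b) = -48*b (s(b) = 3*((b*(-4))*4) = 3*(-4*b*4) = 3*(-16*b) = -48*b)
k = 100 (k = (-1 - 9)**2 = (-10)**2 = 100)
(k*s((5 + 2)*(5 - 5)))*(-71) = (100*(-48*(5 + 2)*(5 - 5)))*(-71) = (100*(-336*0))*(-71) = (100*(-48*0))*(-71) = (100*0)*(-71) = 0*(-71) = 0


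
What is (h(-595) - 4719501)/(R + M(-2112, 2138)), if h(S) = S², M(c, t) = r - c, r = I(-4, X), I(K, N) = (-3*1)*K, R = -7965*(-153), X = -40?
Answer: -4365476/1220769 ≈ -3.5760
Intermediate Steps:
R = 1218645
I(K, N) = -3*K
r = 12 (r = -3*(-4) = 12)
M(c, t) = 12 - c
(h(-595) - 4719501)/(R + M(-2112, 2138)) = ((-595)² - 4719501)/(1218645 + (12 - 1*(-2112))) = (354025 - 4719501)/(1218645 + (12 + 2112)) = -4365476/(1218645 + 2124) = -4365476/1220769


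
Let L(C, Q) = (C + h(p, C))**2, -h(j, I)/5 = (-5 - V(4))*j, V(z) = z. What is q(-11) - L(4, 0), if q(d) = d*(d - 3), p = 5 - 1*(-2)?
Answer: -101607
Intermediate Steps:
p = 7 (p = 5 + 2 = 7)
h(j, I) = 45*j (h(j, I) = -5*(-5 - 1*4)*j = -5*(-5 - 4)*j = -(-45)*j = 45*j)
L(C, Q) = (315 + C)**2 (L(C, Q) = (C + 45*7)**2 = (C + 315)**2 = (315 + C)**2)
q(d) = d*(-3 + d)
q(-11) - L(4, 0) = -11*(-3 - 11) - (315 + 4)**2 = -11*(-14) - 1*319**2 = 154 - 1*101761 = 154 - 101761 = -101607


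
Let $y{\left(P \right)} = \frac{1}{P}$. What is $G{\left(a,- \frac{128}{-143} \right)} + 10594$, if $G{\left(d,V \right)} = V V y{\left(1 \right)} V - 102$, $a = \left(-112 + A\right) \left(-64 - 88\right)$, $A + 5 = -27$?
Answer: $\frac{30682876996}{2924207} \approx 10493.0$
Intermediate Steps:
$A = -32$ ($A = -5 - 27 = -32$)
$a = 21888$ ($a = \left(-112 - 32\right) \left(-64 - 88\right) = \left(-144\right) \left(-152\right) = 21888$)
$G{\left(d,V \right)} = -102 + V^{3}$ ($G{\left(d,V \right)} = \frac{V V}{1} V - 102 = V^{2} \cdot 1 V - 102 = V^{2} V - 102 = V^{3} - 102 = -102 + V^{3}$)
$G{\left(a,- \frac{128}{-143} \right)} + 10594 = \left(-102 + \left(- \frac{128}{-143}\right)^{3}\right) + 10594 = \left(-102 + \left(\left(-128\right) \left(- \frac{1}{143}\right)\right)^{3}\right) + 10594 = \left(-102 + \left(\frac{128}{143}\right)^{3}\right) + 10594 = \left(-102 + \frac{2097152}{2924207}\right) + 10594 = - \frac{296171962}{2924207} + 10594 = \frac{30682876996}{2924207}$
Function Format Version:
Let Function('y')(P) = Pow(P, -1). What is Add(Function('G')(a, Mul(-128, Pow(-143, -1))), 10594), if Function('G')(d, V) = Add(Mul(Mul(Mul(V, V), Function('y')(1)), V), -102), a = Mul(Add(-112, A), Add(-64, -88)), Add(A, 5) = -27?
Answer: Rational(30682876996, 2924207) ≈ 10493.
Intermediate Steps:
A = -32 (A = Add(-5, -27) = -32)
a = 21888 (a = Mul(Add(-112, -32), Add(-64, -88)) = Mul(-144, -152) = 21888)
Function('G')(d, V) = Add(-102, Pow(V, 3)) (Function('G')(d, V) = Add(Mul(Mul(Mul(V, V), Pow(1, -1)), V), -102) = Add(Mul(Mul(Pow(V, 2), 1), V), -102) = Add(Mul(Pow(V, 2), V), -102) = Add(Pow(V, 3), -102) = Add(-102, Pow(V, 3)))
Add(Function('G')(a, Mul(-128, Pow(-143, -1))), 10594) = Add(Add(-102, Pow(Mul(-128, Pow(-143, -1)), 3)), 10594) = Add(Add(-102, Pow(Mul(-128, Rational(-1, 143)), 3)), 10594) = Add(Add(-102, Pow(Rational(128, 143), 3)), 10594) = Add(Add(-102, Rational(2097152, 2924207)), 10594) = Add(Rational(-296171962, 2924207), 10594) = Rational(30682876996, 2924207)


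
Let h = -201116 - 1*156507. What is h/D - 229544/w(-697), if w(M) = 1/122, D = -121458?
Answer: -3401354170921/121458 ≈ -2.8004e+7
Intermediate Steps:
w(M) = 1/122
h = -357623 (h = -201116 - 156507 = -357623)
h/D - 229544/w(-697) = -357623/(-121458) - 229544/1/122 = -357623*(-1/121458) - 229544*122 = 357623/121458 - 28004368 = -3401354170921/121458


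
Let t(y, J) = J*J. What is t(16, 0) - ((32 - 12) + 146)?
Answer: -166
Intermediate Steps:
t(y, J) = J**2
t(16, 0) - ((32 - 12) + 146) = 0**2 - ((32 - 12) + 146) = 0 - (20 + 146) = 0 - 1*166 = 0 - 166 = -166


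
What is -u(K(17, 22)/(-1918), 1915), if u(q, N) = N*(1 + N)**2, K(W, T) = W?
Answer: -7030072240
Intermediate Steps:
-u(K(17, 22)/(-1918), 1915) = -1915*(1 + 1915)**2 = -1915*1916**2 = -1915*3671056 = -1*7030072240 = -7030072240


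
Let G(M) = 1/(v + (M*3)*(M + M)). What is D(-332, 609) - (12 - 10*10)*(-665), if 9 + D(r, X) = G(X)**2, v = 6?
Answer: -289831188198016655/4951924485264 ≈ -58529.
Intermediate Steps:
G(M) = 1/(6 + 6*M**2) (G(M) = 1/(6 + (M*3)*(M + M)) = 1/(6 + (3*M)*(2*M)) = 1/(6 + 6*M**2))
D(r, X) = -9 + 1/(36*(1 + X**2)**2) (D(r, X) = -9 + (1/(6*(1 + X**2)))**2 = -9 + 1/(36*(1 + X**2)**2))
D(-332, 609) - (12 - 10*10)*(-665) = (-9 + 1/(36*(1 + 609**2)**2)) - (12 - 10*10)*(-665) = (-9 + 1/(36*(1 + 370881)**2)) - (12 - 100)*(-665) = (-9 + (1/36)/370882**2) - (-88)*(-665) = (-9 + (1/36)*(1/137553457924)) - 1*58520 = (-9 + 1/4951924485264) - 58520 = -44567320367375/4951924485264 - 58520 = -289831188198016655/4951924485264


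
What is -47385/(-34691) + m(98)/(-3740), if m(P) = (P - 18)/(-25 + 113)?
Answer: 194907199/142718774 ≈ 1.3657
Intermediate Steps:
m(P) = -9/44 + P/88 (m(P) = (-18 + P)/88 = (-18 + P)*(1/88) = -9/44 + P/88)
-47385/(-34691) + m(98)/(-3740) = -47385/(-34691) + (-9/44 + (1/88)*98)/(-3740) = -47385*(-1/34691) + (-9/44 + 49/44)*(-1/3740) = 47385/34691 + (10/11)*(-1/3740) = 47385/34691 - 1/4114 = 194907199/142718774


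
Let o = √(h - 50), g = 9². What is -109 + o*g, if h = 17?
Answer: -109 + 81*I*√33 ≈ -109.0 + 465.31*I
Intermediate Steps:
g = 81
o = I*√33 (o = √(17 - 50) = √(-33) = I*√33 ≈ 5.7446*I)
-109 + o*g = -109 + (I*√33)*81 = -109 + 81*I*√33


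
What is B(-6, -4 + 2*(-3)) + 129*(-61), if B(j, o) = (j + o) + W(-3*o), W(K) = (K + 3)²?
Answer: -6796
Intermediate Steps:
W(K) = (3 + K)²
B(j, o) = j + o + (3 - 3*o)² (B(j, o) = (j + o) + (3 - 3*o)² = j + o + (3 - 3*o)²)
B(-6, -4 + 2*(-3)) + 129*(-61) = (-6 + (-4 + 2*(-3)) + 9*(-1 + (-4 + 2*(-3)))²) + 129*(-61) = (-6 + (-4 - 6) + 9*(-1 + (-4 - 6))²) - 7869 = (-6 - 10 + 9*(-1 - 10)²) - 7869 = (-6 - 10 + 9*(-11)²) - 7869 = (-6 - 10 + 9*121) - 7869 = (-6 - 10 + 1089) - 7869 = 1073 - 7869 = -6796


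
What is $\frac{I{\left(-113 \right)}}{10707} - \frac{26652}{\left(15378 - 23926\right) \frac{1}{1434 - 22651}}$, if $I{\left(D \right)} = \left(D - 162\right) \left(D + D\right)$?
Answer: $- \frac{1513503687247}{22880859} \approx -66147.0$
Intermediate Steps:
$I{\left(D \right)} = 2 D \left(-162 + D\right)$ ($I{\left(D \right)} = \left(-162 + D\right) 2 D = 2 D \left(-162 + D\right)$)
$\frac{I{\left(-113 \right)}}{10707} - \frac{26652}{\left(15378 - 23926\right) \frac{1}{1434 - 22651}} = \frac{2 \left(-113\right) \left(-162 - 113\right)}{10707} - \frac{26652}{\left(15378 - 23926\right) \frac{1}{1434 - 22651}} = 2 \left(-113\right) \left(-275\right) \frac{1}{10707} - \frac{26652}{\left(15378 - 23926\right) \frac{1}{-21217}} = 62150 \cdot \frac{1}{10707} - \frac{26652}{\left(15378 - 23926\right) \left(- \frac{1}{21217}\right)} = \frac{62150}{10707} - \frac{26652}{\left(-8548\right) \left(- \frac{1}{21217}\right)} = \frac{62150}{10707} - \frac{26652}{\frac{8548}{21217}} = \frac{62150}{10707} - \frac{141368871}{2137} = - \frac{1513503687247}{22880859}$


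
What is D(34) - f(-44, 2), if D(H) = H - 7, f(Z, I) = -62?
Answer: 89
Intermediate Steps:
D(H) = -7 + H
D(34) - f(-44, 2) = (-7 + 34) - 1*(-62) = 27 + 62 = 89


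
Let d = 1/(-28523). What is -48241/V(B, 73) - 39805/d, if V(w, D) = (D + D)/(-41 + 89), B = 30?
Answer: 82879977311/73 ≈ 1.1353e+9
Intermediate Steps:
V(w, D) = D/24 (V(w, D) = (2*D)/48 = (2*D)*(1/48) = D/24)
d = -1/28523 ≈ -3.5059e-5
-48241/V(B, 73) - 39805/d = -48241/((1/24)*73) - 39805/(-1/28523) = -48241/73/24 - 39805*(-28523) = -48241*24/73 + 1135358015 = -1157784/73 + 1135358015 = 82879977311/73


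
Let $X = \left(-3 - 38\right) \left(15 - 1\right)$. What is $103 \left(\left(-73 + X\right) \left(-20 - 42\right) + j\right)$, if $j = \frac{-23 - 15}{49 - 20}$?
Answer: $\frac{119816604}{29} \approx 4.1316 \cdot 10^{6}$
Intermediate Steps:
$X = -574$ ($X = \left(-41\right) 14 = -574$)
$j = - \frac{38}{29} \approx -1.3103$
$103 \left(\left(-73 + X\right) \left(-20 - 42\right) + j\right) = 103 \left(\left(-73 - 574\right) \left(-20 - 42\right) - \frac{38}{29}\right) = 103 \left(\left(-647\right) \left(-62\right) - \frac{38}{29}\right) = 103 \left(40114 - \frac{38}{29}\right) = 103 \cdot \frac{1163268}{29} = \frac{119816604}{29}$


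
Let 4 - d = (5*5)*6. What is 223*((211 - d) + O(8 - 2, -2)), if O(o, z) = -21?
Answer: 74928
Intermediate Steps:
d = -146 (d = 4 - 5*5*6 = 4 - 25*6 = 4 - 1*150 = 4 - 150 = -146)
223*((211 - d) + O(8 - 2, -2)) = 223*((211 - 1*(-146)) - 21) = 223*((211 + 146) - 21) = 223*(357 - 21) = 223*336 = 74928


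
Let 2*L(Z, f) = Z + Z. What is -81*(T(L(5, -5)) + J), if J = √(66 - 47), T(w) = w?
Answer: -405 - 81*√19 ≈ -758.07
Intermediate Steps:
L(Z, f) = Z (L(Z, f) = (Z + Z)/2 = (2*Z)/2 = Z)
J = √19 ≈ 4.3589
-81*(T(L(5, -5)) + J) = -81*(5 + √19) = -405 - 81*√19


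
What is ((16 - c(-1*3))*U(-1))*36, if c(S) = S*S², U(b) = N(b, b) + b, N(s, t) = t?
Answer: -3096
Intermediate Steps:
U(b) = 2*b (U(b) = b + b = 2*b)
c(S) = S³
((16 - c(-1*3))*U(-1))*36 = ((16 - (-1*3)³)*(2*(-1)))*36 = ((16 - 1*(-3)³)*(-2))*36 = ((16 - 1*(-27))*(-2))*36 = ((16 + 27)*(-2))*36 = (43*(-2))*36 = -86*36 = -3096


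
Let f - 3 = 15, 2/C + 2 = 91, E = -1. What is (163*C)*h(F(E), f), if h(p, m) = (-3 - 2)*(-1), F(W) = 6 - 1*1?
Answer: 1630/89 ≈ 18.315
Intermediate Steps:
F(W) = 5 (F(W) = 6 - 1 = 5)
C = 2/89 (C = 2/(-2 + 91) = 2/89 ≈ 0.022472)
f = 18 (f = 3 + 15 = 18)
h(p, m) = 5 (h(p, m) = -5*(-1) = 5)
(163*C)*h(F(E), f) = (163*(2/89))*5 = (326/89)*5 = 1630/89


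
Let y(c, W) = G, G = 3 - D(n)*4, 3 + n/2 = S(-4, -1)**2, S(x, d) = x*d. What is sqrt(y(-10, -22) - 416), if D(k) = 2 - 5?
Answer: I*sqrt(401) ≈ 20.025*I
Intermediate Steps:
S(x, d) = d*x
n = 26 (n = -6 + 2*(-1*(-4))**2 = -6 + 2*4**2 = -6 + 2*16 = -6 + 32 = 26)
D(k) = -3
G = 15 (G = 3 - (-3)*4 = 3 - 1*(-12) = 3 + 12 = 15)
y(c, W) = 15
sqrt(y(-10, -22) - 416) = sqrt(15 - 416) = sqrt(-401) = I*sqrt(401)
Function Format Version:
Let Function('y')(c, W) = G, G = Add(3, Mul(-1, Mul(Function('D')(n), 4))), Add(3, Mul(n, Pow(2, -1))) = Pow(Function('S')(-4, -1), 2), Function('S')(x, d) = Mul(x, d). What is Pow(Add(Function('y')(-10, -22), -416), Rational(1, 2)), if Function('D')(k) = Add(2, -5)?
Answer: Mul(I, Pow(401, Rational(1, 2))) ≈ Mul(20.025, I)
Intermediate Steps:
Function('S')(x, d) = Mul(d, x)
n = 26 (n = Add(-6, Mul(2, Pow(Mul(-1, -4), 2))) = Add(-6, Mul(2, Pow(4, 2))) = Add(-6, Mul(2, 16)) = Add(-6, 32) = 26)
Function('D')(k) = -3
G = 15 (G = Add(3, Mul(-1, Mul(-3, 4))) = Add(3, Mul(-1, -12)) = Add(3, 12) = 15)
Function('y')(c, W) = 15
Pow(Add(Function('y')(-10, -22), -416), Rational(1, 2)) = Pow(Add(15, -416), Rational(1, 2)) = Pow(-401, Rational(1, 2)) = Mul(I, Pow(401, Rational(1, 2)))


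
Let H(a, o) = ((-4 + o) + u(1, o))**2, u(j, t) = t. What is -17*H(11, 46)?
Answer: -131648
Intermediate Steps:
H(a, o) = (-4 + 2*o)**2 (H(a, o) = ((-4 + o) + o)**2 = (-4 + 2*o)**2)
-17*H(11, 46) = -68*(-2 + 46)**2 = -68*44**2 = -68*1936 = -17*7744 = -131648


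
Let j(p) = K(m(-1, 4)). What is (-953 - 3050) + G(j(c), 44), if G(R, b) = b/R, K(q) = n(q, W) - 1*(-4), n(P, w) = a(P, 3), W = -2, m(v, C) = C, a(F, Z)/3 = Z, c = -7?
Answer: -51995/13 ≈ -3999.6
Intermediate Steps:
a(F, Z) = 3*Z
n(P, w) = 9 (n(P, w) = 3*3 = 9)
K(q) = 13 (K(q) = 9 - 1*(-4) = 9 + 4 = 13)
j(p) = 13
(-953 - 3050) + G(j(c), 44) = (-953 - 3050) + 44/13 = -4003 + 44*(1/13) = -4003 + 44/13 = -51995/13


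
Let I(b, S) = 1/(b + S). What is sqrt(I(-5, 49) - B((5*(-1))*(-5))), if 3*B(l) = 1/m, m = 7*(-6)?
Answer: sqrt(6545)/462 ≈ 0.17511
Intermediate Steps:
m = -42
I(b, S) = 1/(S + b)
B(l) = -1/126 (B(l) = (1/3)/(-42) = (1/3)*(-1/42) = -1/126)
sqrt(I(-5, 49) - B((5*(-1))*(-5))) = sqrt(1/(49 - 5) - 1*(-1/126)) = sqrt(1/44 + 1/126) = sqrt(85/2772) = sqrt(6545)/462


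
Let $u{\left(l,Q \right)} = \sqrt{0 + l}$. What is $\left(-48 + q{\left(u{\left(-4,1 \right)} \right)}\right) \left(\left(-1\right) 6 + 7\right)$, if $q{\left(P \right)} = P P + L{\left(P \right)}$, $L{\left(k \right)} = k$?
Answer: $-52 + 2 i \approx -52.0 + 2.0 i$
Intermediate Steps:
$u{\left(l,Q \right)} = \sqrt{l}$
$q{\left(P \right)} = P + P^{2}$ ($q{\left(P \right)} = P P + P = P^{2} + P = P + P^{2}$)
$\left(-48 + q{\left(u{\left(-4,1 \right)} \right)}\right) \left(\left(-1\right) 6 + 7\right) = \left(-48 + \sqrt{-4} \left(1 + \sqrt{-4}\right)\right) \left(\left(-1\right) 6 + 7\right) = \left(-48 + 2 i \left(1 + 2 i\right)\right) \left(-6 + 7\right) = \left(-48 + 2 i \left(1 + 2 i\right)\right) 1 = -48 + 2 i \left(1 + 2 i\right)$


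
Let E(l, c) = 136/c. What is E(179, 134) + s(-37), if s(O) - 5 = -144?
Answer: -9245/67 ≈ -137.99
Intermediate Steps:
s(O) = -139 (s(O) = 5 - 144 = -139)
E(179, 134) + s(-37) = 136/134 - 139 = 136*(1/134) - 139 = 68/67 - 139 = -9245/67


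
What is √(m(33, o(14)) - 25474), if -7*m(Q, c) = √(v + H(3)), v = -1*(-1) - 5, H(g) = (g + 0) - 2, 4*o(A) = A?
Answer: √(-1248226 - 7*I*√3)/7 ≈ 0.00077515 - 159.61*I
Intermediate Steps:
o(A) = A/4
H(g) = -2 + g (H(g) = g - 2 = -2 + g)
v = -4 (v = 1 - 5 = -4)
m(Q, c) = -I*√3/7 (m(Q, c) = -√(-4 + (-2 + 3))/7 = -√(-4 + 1)/7 = -I*√3/7)
√(m(33, o(14)) - 25474) = √(-I*√3/7 - 25474) = √(-25474 - I*√3/7)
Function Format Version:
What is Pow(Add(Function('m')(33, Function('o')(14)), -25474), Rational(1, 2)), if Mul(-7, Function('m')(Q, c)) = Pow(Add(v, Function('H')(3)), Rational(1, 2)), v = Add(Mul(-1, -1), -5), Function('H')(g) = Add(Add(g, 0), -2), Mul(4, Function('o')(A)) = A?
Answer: Mul(Rational(1, 7), Pow(Add(-1248226, Mul(-7, I, Pow(3, Rational(1, 2)))), Rational(1, 2))) ≈ Add(0.00077515, Mul(-159.61, I))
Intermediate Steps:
Function('o')(A) = Mul(Rational(1, 4), A)
Function('H')(g) = Add(-2, g) (Function('H')(g) = Add(g, -2) = Add(-2, g))
v = -4 (v = Add(1, -5) = -4)
Function('m')(Q, c) = Mul(Rational(-1, 7), I, Pow(3, Rational(1, 2))) (Function('m')(Q, c) = Mul(Rational(-1, 7), Pow(Add(-4, Add(-2, 3)), Rational(1, 2))) = Mul(Rational(-1, 7), Pow(Add(-4, 1), Rational(1, 2))) = Mul(Rational(-1, 7), Pow(-3, Rational(1, 2))) = Mul(Rational(-1, 7), Mul(I, Pow(3, Rational(1, 2)))) = Mul(Rational(-1, 7), I, Pow(3, Rational(1, 2))))
Pow(Add(Function('m')(33, Function('o')(14)), -25474), Rational(1, 2)) = Pow(Add(Mul(Rational(-1, 7), I, Pow(3, Rational(1, 2))), -25474), Rational(1, 2)) = Pow(Add(-25474, Mul(Rational(-1, 7), I, Pow(3, Rational(1, 2)))), Rational(1, 2))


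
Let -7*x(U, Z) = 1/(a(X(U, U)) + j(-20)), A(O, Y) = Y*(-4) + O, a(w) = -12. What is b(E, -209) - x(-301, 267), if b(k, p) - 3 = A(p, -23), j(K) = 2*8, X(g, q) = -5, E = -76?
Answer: -3191/28 ≈ -113.96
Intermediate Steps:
j(K) = 16
A(O, Y) = O - 4*Y (A(O, Y) = -4*Y + O = O - 4*Y)
x(U, Z) = -1/28 (x(U, Z) = -1/(7*(-12 + 16)) = -⅐/4 = -⅐*¼ = -1/28)
b(k, p) = 95 + p (b(k, p) = 3 + (p - 4*(-23)) = 3 + (p + 92) = 3 + (92 + p) = 95 + p)
b(E, -209) - x(-301, 267) = (95 - 209) - 1*(-1/28) = -114 + 1/28 = -3191/28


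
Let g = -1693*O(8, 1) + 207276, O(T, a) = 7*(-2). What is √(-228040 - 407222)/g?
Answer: I*√635262/230978 ≈ 0.0034507*I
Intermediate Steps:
O(T, a) = -14
g = 230978 (g = -1693*(-14) + 207276 = 23702 + 207276 = 230978)
√(-228040 - 407222)/g = √(-228040 - 407222)/230978 = √(-635262)*(1/230978) = (I*√635262)*(1/230978) = I*√635262/230978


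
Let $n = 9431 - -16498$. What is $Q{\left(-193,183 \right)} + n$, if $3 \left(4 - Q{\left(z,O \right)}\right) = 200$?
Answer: $\frac{77599}{3} \approx 25866.0$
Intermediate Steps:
$Q{\left(z,O \right)} = - \frac{188}{3}$ ($Q{\left(z,O \right)} = 4 - \frac{200}{3} = - \frac{188}{3}$)
$n = 25929$ ($n = 9431 + 16498 = 25929$)
$Q{\left(-193,183 \right)} + n = - \frac{188}{3} + 25929 = \frac{77599}{3}$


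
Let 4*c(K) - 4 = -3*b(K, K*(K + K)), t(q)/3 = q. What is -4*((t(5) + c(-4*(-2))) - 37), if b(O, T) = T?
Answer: 468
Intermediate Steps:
t(q) = 3*q
c(K) = 1 - 3*K²/2 (c(K) = 1 + (-3*K*(K + K))/4 = 1 + (-3*K*2*K)/4 = 1 + (-6*K²)/4 = 1 - 3*K²/2)
-4*((t(5) + c(-4*(-2))) - 37) = -4*((3*5 + (1 - 3*(-4*(-2))²/2)) - 37) = -4*((15 + (1 - 3/2*8²)) - 37) = -4*((15 + (1 - 3/2*64)) - 37) = -4*((15 + (1 - 96)) - 37) = -4*((15 - 95) - 37) = -4*(-80 - 37) = -4*(-117) = 468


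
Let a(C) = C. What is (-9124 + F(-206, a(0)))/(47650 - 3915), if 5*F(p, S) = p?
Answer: -45826/218675 ≈ -0.20956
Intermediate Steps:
F(p, S) = p/5
(-9124 + F(-206, a(0)))/(47650 - 3915) = (-9124 + (⅕)*(-206))/(47650 - 3915) = (-9124 - 206/5)/43735 = -45826/5*1/43735 = -45826/218675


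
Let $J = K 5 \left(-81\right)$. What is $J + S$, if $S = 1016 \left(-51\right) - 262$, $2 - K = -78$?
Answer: $-84478$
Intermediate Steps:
$K = 80$ ($K = 2 - -78 = 2 + 78 = 80$)
$S = -52078$ ($S = -51816 - 262 = -52078$)
$J = -32400$ ($J = 80 \cdot 5 \left(-81\right) = 400 \left(-81\right) = -32400$)
$J + S = -32400 - 52078 = -84478$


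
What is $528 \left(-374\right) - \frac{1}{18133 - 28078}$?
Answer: $- \frac{1963859039}{9945} \approx -1.9747 \cdot 10^{5}$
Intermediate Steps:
$528 \left(-374\right) - \frac{1}{18133 - 28078} = -197472 - \frac{1}{-9945} = -197472 - - \frac{1}{9945} = -197472 + \frac{1}{9945} = - \frac{1963859039}{9945}$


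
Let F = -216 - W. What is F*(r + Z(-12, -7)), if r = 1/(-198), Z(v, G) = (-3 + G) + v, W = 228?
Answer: 322418/33 ≈ 9770.3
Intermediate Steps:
Z(v, G) = -3 + G + v
r = -1/198 ≈ -0.0050505
F = -444 (F = -216 - 1*228 = -216 - 228 = -444)
F*(r + Z(-12, -7)) = -444*(-1/198 + (-3 - 7 - 12)) = -444*(-1/198 - 22) = -444*(-4357/198) = 322418/33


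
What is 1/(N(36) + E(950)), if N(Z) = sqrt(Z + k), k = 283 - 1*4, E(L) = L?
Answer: 190/180437 - 3*sqrt(35)/902185 ≈ 0.0010333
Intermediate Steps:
k = 279 (k = 283 - 4 = 279)
N(Z) = sqrt(279 + Z) (N(Z) = sqrt(Z + 279) = sqrt(279 + Z))
1/(N(36) + E(950)) = 1/(sqrt(279 + 36) + 950) = 1/(sqrt(315) + 950) = 1/(3*sqrt(35) + 950) = 1/(950 + 3*sqrt(35))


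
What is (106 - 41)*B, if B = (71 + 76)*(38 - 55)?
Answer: -162435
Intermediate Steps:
B = -2499 (B = 147*(-17) = -2499)
(106 - 41)*B = (106 - 41)*(-2499) = 65*(-2499) = -162435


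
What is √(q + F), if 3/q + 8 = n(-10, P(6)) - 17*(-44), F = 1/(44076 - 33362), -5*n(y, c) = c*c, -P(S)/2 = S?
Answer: √391147981609/9524746 ≈ 0.065663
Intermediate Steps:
P(S) = -2*S
n(y, c) = -c²/5 (n(y, c) = -c*c/5 = -c²/5)
F = 1/10714 ≈ 9.3336e-5
q = 15/3556 (q = 3/(-8 + (-(-2*6)²/5 - 17*(-44))) = 3/(-8 + (-⅕*(-12)² + 748)) = 3/(-8 + (-⅕*144 + 748)) = 3/(-8 + (-144/5 + 748)) = 3/(-8 + 3596/5) = 3/(3556/5) = 3*(5/3556) = 15/3556 ≈ 0.0042182)
√(q + F) = √(15/3556 + 1/10714) = √(82133/19049492) = √391147981609/9524746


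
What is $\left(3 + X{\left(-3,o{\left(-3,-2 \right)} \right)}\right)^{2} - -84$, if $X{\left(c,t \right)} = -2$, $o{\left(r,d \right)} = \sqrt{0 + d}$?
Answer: $85$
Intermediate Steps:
$o{\left(r,d \right)} = \sqrt{d}$
$\left(3 + X{\left(-3,o{\left(-3,-2 \right)} \right)}\right)^{2} - -84 = \left(3 - 2\right)^{2} - -84 = 1^{2} + 84 = 1 + 84 = 85$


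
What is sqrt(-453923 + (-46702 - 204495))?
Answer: 4*I*sqrt(44070) ≈ 839.71*I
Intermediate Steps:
sqrt(-453923 + (-46702 - 204495)) = sqrt(-453923 - 251197) = sqrt(-705120) = 4*I*sqrt(44070)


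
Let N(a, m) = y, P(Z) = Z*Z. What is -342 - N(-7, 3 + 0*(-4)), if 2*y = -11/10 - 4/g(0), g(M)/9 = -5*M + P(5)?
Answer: -307297/900 ≈ -341.44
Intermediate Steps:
P(Z) = Z**2
g(M) = 225 - 45*M (g(M) = 9*(-5*M + 5**2) = 9*(-5*M + 25) = 9*(25 - 5*M) = 225 - 45*M)
y = -503/900 (y = (-11/10 - 4/(225 - 45*0))/2 = (-11*1/10 - 4/(225 + 0))/2 = (-11/10 - 4/225)/2 = (1/2)*(-503/450) = -503/900 ≈ -0.55889)
N(a, m) = -503/900
-342 - N(-7, 3 + 0*(-4)) = -342 - 1*(-503/900) = -342 + 503/900 = -307297/900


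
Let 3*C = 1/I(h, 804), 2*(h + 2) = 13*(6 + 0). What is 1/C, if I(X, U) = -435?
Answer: -1305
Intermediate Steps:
h = 37 (h = -2 + (13*(6 + 0))/2 = -2 + (13*6)/2 = -2 + (½)*78 = -2 + 39 = 37)
C = -1/1305 (C = (⅓)/(-435) = (⅓)*(-1/435) = -1/1305 ≈ -0.00076628)
1/C = 1/(-1/1305) = -1305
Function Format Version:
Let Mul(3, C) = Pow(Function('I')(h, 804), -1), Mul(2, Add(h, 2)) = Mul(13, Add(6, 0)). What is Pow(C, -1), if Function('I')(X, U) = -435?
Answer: -1305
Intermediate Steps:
h = 37 (h = Add(-2, Mul(Rational(1, 2), Mul(13, Add(6, 0)))) = Add(-2, Mul(Rational(1, 2), Mul(13, 6))) = Add(-2, Mul(Rational(1, 2), 78)) = Add(-2, 39) = 37)
C = Rational(-1, 1305) (C = Mul(Rational(1, 3), Pow(-435, -1)) = Mul(Rational(1, 3), Rational(-1, 435)) = Rational(-1, 1305) ≈ -0.00076628)
Pow(C, -1) = Pow(Rational(-1, 1305), -1) = -1305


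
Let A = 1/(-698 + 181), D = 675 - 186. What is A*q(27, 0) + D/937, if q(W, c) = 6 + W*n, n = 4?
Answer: 145995/484429 ≈ 0.30138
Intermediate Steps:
q(W, c) = 6 + 4*W (q(W, c) = 6 + W*4 = 6 + 4*W)
D = 489
A = -1/517 (A = 1/(-517) = -1/517 ≈ -0.0019342)
A*q(27, 0) + D/937 = -(6 + 4*27)/517 + 489/937 = -(6 + 108)/517 + 489*(1/937) = -1/517*114 + 489/937 = -114/517 + 489/937 = 145995/484429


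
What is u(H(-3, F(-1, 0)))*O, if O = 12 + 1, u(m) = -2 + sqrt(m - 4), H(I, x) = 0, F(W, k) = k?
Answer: -26 + 26*I ≈ -26.0 + 26.0*I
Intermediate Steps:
u(m) = -2 + sqrt(-4 + m)
O = 13
u(H(-3, F(-1, 0)))*O = (-2 + sqrt(-4 + 0))*13 = (-2 + sqrt(-4))*13 = (-2 + 2*I)*13 = -26 + 26*I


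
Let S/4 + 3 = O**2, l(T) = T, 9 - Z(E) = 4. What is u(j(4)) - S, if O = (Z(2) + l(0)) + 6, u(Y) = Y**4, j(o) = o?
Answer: -216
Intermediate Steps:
Z(E) = 5 (Z(E) = 9 - 1*4 = 9 - 4 = 5)
O = 11 (O = (5 + 0) + 6 = 5 + 6 = 11)
S = 472 (S = -12 + 4*11**2 = -12 + 4*121 = -12 + 484 = 472)
u(j(4)) - S = 4**4 - 1*472 = 256 - 472 = -216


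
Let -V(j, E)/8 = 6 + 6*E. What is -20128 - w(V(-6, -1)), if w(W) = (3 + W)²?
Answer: -20137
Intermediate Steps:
V(j, E) = -48 - 48*E (V(j, E) = -8*(6 + 6*E) = -48 - 48*E)
-20128 - w(V(-6, -1)) = -20128 - (3 + (-48 - 48*(-1)))² = -20128 - (3 + (-48 + 48))² = -20128 - (3 + 0)² = -20128 - 1*3² = -20128 - 1*9 = -20128 - 9 = -20137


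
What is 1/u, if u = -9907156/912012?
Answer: -228003/2476789 ≈ -0.092056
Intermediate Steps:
u = -2476789/228003 (u = -9907156*1/912012 = -2476789/228003 ≈ -10.863)
1/u = 1/(-2476789/228003) = -228003/2476789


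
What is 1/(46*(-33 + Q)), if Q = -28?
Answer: -1/2806 ≈ -0.00035638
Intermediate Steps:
1/(46*(-33 + Q)) = 1/(46*(-33 - 28)) = 1/(46*(-61)) = 1/(-2806) = -1/2806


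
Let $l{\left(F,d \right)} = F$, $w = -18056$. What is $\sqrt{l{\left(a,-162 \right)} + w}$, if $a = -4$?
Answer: $2 i \sqrt{4515} \approx 134.39 i$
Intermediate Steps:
$\sqrt{l{\left(a,-162 \right)} + w} = \sqrt{-4 - 18056} = \sqrt{-18060} = 2 i \sqrt{4515}$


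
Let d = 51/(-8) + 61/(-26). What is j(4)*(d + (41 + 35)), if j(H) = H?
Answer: 6997/26 ≈ 269.12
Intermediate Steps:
d = -907/104 (d = 51*(-1/8) + 61*(-1/26) = -51/8 - 61/26 = -907/104 ≈ -8.7212)
j(4)*(d + (41 + 35)) = 4*(-907/104 + (41 + 35)) = 4*(-907/104 + 76) = 4*(6997/104) = 6997/26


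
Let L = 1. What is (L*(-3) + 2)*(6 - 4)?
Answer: -2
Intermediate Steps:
(L*(-3) + 2)*(6 - 4) = (1*(-3) + 2)*(6 - 4) = (-3 + 2)*2 = -1*2 = -2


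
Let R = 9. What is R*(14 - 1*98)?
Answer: -756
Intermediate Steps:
R*(14 - 1*98) = 9*(14 - 1*98) = 9*(14 - 98) = 9*(-84) = -756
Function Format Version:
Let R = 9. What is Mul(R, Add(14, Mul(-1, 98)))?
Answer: -756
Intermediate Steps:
Mul(R, Add(14, Mul(-1, 98))) = Mul(9, Add(14, Mul(-1, 98))) = Mul(9, Add(14, -98)) = Mul(9, -84) = -756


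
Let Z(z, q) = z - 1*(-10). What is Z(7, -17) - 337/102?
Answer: 1397/102 ≈ 13.696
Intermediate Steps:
Z(z, q) = 10 + z (Z(z, q) = z + 10 = 10 + z)
Z(7, -17) - 337/102 = (10 + 7) - 337/102 = 17 - 337*1/102 = 17 - 337/102 = 1397/102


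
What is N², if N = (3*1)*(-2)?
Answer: 36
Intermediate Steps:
N = -6 (N = 3*(-2) = -6)
N² = (-6)² = 36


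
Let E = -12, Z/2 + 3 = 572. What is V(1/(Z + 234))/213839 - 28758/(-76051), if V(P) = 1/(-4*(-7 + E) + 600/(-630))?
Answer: 9691742769183/25629967587464 ≈ 0.37814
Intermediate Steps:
Z = 1138 (Z = -6 + 2*572 = -6 + 1144 = 1138)
V(P) = 21/1576 (V(P) = 1/(-4*(-7 - 12) + 600/(-630)) = 1/(-4*(-19) + 600*(-1/630)) = 1/(76 - 20/21) = 1/(1576/21) = 21/1576)
V(1/(Z + 234))/213839 - 28758/(-76051) = (21/1576)/213839 - 28758/(-76051) = (21/1576)*(1/213839) - 28758*(-1/76051) = 21/337010264 + 28758/76051 = 9691742769183/25629967587464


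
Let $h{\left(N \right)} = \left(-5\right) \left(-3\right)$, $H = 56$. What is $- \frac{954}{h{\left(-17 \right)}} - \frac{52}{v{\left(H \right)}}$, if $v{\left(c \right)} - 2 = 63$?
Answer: $- \frac{322}{5} \approx -64.4$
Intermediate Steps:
$v{\left(c \right)} = 65$ ($v{\left(c \right)} = 2 + 63 = 65$)
$h{\left(N \right)} = 15$
$- \frac{954}{h{\left(-17 \right)}} - \frac{52}{v{\left(H \right)}} = - \frac{954}{15} - \frac{52}{65} = \left(-954\right) \frac{1}{15} - \frac{4}{5} = - \frac{318}{5} - \frac{4}{5} = - \frac{322}{5}$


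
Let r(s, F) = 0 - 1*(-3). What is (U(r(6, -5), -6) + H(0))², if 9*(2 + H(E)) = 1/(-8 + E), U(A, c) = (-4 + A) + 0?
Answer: 47089/5184 ≈ 9.0835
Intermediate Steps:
r(s, F) = 3 (r(s, F) = 0 + 3 = 3)
U(A, c) = -4 + A
H(E) = -2 + 1/(9*(-8 + E))
(U(r(6, -5), -6) + H(0))² = ((-4 + 3) + (145 - 18*0)/(9*(-8 + 0)))² = (-1 + (⅑)*(145 + 0)/(-8))² = (-1 + (⅑)*(-⅛)*145)² = (-1 - 145/72)² = (-217/72)² = 47089/5184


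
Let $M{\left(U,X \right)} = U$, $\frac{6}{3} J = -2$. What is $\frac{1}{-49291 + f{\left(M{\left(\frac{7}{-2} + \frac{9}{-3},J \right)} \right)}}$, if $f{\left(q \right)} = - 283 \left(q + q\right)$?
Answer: $- \frac{1}{45612} \approx -2.1924 \cdot 10^{-5}$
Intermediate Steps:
$J = -1$ ($J = \frac{1}{2} \left(-2\right) = -1$)
$f{\left(q \right)} = - 566 q$ ($f{\left(q \right)} = - 283 \cdot 2 q = - 566 q$)
$\frac{1}{-49291 + f{\left(M{\left(\frac{7}{-2} + \frac{9}{-3},J \right)} \right)}} = \frac{1}{-49291 - 566 \left(\frac{7}{-2} + \frac{9}{-3}\right)} = \frac{1}{-49291 - 566 \left(7 \left(- \frac{1}{2}\right) + 9 \left(- \frac{1}{3}\right)\right)} = \frac{1}{-49291 - 566 \left(- \frac{7}{2} - 3\right)} = \frac{1}{-49291 - -3679} = \frac{1}{-49291 + 3679} = \frac{1}{-45612} = - \frac{1}{45612}$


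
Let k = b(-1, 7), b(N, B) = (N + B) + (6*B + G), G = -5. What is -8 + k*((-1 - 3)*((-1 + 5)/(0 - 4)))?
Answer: 164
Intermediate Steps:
b(N, B) = -5 + N + 7*B (b(N, B) = (N + B) + (6*B - 5) = (B + N) + (-5 + 6*B) = -5 + N + 7*B)
k = 43 (k = -5 - 1 + 7*7 = -5 - 1 + 49 = 43)
-8 + k*((-1 - 3)*((-1 + 5)/(0 - 4))) = -8 + 43*((-1 - 3)*((-1 + 5)/(0 - 4))) = -8 + 43*(-16/(-4)) = -8 + 43*(-16*(-1)/4) = -8 + 43*(-4*(-1)) = -8 + 43*4 = -8 + 172 = 164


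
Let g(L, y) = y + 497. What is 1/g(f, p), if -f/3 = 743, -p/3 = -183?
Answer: 1/1046 ≈ 0.00095602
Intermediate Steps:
p = 549 (p = -3*(-183) = 549)
f = -2229 (f = -3*743 = -2229)
g(L, y) = 497 + y
1/g(f, p) = 1/(497 + 549) = 1/1046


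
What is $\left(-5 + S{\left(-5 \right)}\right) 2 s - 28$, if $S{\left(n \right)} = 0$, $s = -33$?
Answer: $302$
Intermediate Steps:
$\left(-5 + S{\left(-5 \right)}\right) 2 s - 28 = \left(-5 + 0\right) 2 \left(-33\right) - 28 = \left(-5\right) 2 \left(-33\right) - 28 = \left(-10\right) \left(-33\right) - 28 = 330 - 28 = 302$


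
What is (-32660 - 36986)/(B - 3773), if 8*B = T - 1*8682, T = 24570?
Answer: 69646/1787 ≈ 38.974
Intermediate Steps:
B = 1986 (B = (24570 - 1*8682)/8 = (24570 - 8682)/8 = (1/8)*15888 = 1986)
(-32660 - 36986)/(B - 3773) = (-32660 - 36986)/(1986 - 3773) = -69646/(-1787) = -69646*(-1/1787) = 69646/1787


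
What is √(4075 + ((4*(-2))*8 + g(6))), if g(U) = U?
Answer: √4017 ≈ 63.380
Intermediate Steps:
√(4075 + ((4*(-2))*8 + g(6))) = √(4075 + ((4*(-2))*8 + 6)) = √(4075 + (-8*8 + 6)) = √(4075 + (-64 + 6)) = √(4075 - 58) = √4017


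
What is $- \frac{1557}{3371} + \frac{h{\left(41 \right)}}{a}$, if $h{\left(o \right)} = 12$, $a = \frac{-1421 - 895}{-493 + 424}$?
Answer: $- \frac{67902}{650603} \approx -0.10437$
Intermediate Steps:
$a = \frac{772}{23}$ ($a = - \frac{2316}{-69} = \left(-2316\right) \left(- \frac{1}{69}\right) = \frac{772}{23} \approx 33.565$)
$- \frac{1557}{3371} + \frac{h{\left(41 \right)}}{a} = - \frac{1557}{3371} + \frac{12}{\frac{772}{23}} = \left(-1557\right) \frac{1}{3371} + 12 \cdot \frac{23}{772} = - \frac{1557}{3371} + \frac{69}{193} = - \frac{67902}{650603}$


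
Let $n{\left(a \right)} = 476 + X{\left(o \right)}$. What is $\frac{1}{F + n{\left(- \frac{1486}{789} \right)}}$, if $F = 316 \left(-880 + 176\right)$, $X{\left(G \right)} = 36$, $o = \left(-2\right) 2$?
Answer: $- \frac{1}{221952} \approx -4.5055 \cdot 10^{-6}$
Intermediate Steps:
$o = -4$
$n{\left(a \right)} = 512$ ($n{\left(a \right)} = 476 + 36 = 512$)
$F = -222464$ ($F = 316 \left(-704\right) = -222464$)
$\frac{1}{F + n{\left(- \frac{1486}{789} \right)}} = \frac{1}{-222464 + 512} = \frac{1}{-221952} = - \frac{1}{221952}$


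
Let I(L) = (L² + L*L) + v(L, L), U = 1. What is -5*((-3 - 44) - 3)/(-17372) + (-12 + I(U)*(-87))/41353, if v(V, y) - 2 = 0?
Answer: -8296085/359192158 ≈ -0.023097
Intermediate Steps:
v(V, y) = 2 (v(V, y) = 2 + 0 = 2)
I(L) = 2 + 2*L² (I(L) = (L² + L*L) + 2 = (L² + L²) + 2 = 2*L² + 2 = 2 + 2*L²)
-5*((-3 - 44) - 3)/(-17372) + (-12 + I(U)*(-87))/41353 = -5*((-3 - 44) - 3)/(-17372) + (-12 + (2 + 2*1²)*(-87))/41353 = -5*(-47 - 3)*(-1/17372) + (-12 + (2 + 2*1)*(-87))*(1/41353) = -5*(-50)*(-1/17372) + (-12 + (2 + 2)*(-87))*(1/41353) = 250*(-1/17372) + (-12 + 4*(-87))*(1/41353) = -125/8686 + (-12 - 348)*(1/41353) = -125/8686 - 360*1/41353 = -125/8686 - 360/41353 = -8296085/359192158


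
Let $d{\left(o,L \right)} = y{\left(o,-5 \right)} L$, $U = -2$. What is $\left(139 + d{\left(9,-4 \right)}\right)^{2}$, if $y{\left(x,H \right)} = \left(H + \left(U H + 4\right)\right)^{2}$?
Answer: $34225$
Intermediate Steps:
$y{\left(x,H \right)} = \left(4 - H\right)^{2}$ ($y{\left(x,H \right)} = \left(H - \left(-4 + 2 H\right)\right)^{2} = \left(4 - H\right)^{2}$)
$d{\left(o,L \right)} = 81 L$ ($d{\left(o,L \right)} = \left(4 - -5\right)^{2} L = \left(4 + 5\right)^{2} L = 9^{2} L = 81 L$)
$\left(139 + d{\left(9,-4 \right)}\right)^{2} = \left(139 + 81 \left(-4\right)\right)^{2} = \left(139 - 324\right)^{2} = \left(-185\right)^{2} = 34225$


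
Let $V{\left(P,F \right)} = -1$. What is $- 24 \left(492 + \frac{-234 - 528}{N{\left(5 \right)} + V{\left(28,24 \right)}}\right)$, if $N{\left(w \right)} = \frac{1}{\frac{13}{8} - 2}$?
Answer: $- \frac{184752}{11} \approx -16796.0$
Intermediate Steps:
$N{\left(w \right)} = - \frac{8}{3}$ ($N{\left(w \right)} = \frac{1}{13 \cdot \frac{1}{8} - 2} = \frac{1}{\frac{13}{8} - 2} = \frac{1}{- \frac{3}{8}} = - \frac{8}{3}$)
$- 24 \left(492 + \frac{-234 - 528}{N{\left(5 \right)} + V{\left(28,24 \right)}}\right) = - 24 \left(492 + \frac{-234 - 528}{- \frac{8}{3} - 1}\right) = - 24 \left(492 - \frac{762}{- \frac{11}{3}}\right) = - 24 \left(492 - - \frac{2286}{11}\right) = - 24 \left(492 + \frac{2286}{11}\right) = \left(-24\right) \frac{7698}{11} = - \frac{184752}{11}$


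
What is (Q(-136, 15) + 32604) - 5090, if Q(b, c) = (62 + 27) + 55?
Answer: 27658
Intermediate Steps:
Q(b, c) = 144 (Q(b, c) = 89 + 55 = 144)
(Q(-136, 15) + 32604) - 5090 = (144 + 32604) - 5090 = 32748 - 5090 = 27658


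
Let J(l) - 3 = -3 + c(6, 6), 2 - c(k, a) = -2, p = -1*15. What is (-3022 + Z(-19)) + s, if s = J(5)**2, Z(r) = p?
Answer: -3021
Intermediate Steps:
p = -15
c(k, a) = 4 (c(k, a) = 2 - 1*(-2) = 2 + 2 = 4)
Z(r) = -15
J(l) = 4 (J(l) = 3 + (-3 + 4) = 3 + 1 = 4)
s = 16 (s = 4**2 = 16)
(-3022 + Z(-19)) + s = (-3022 - 15) + 16 = -3037 + 16 = -3021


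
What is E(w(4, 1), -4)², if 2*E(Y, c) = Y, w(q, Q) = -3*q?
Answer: 36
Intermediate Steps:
E(Y, c) = Y/2
E(w(4, 1), -4)² = ((-3*4)/2)² = ((½)*(-12))² = (-6)² = 36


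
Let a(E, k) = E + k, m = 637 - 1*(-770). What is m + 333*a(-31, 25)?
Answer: -591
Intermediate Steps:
m = 1407 (m = 637 + 770 = 1407)
m + 333*a(-31, 25) = 1407 + 333*(-31 + 25) = 1407 + 333*(-6) = 1407 - 1998 = -591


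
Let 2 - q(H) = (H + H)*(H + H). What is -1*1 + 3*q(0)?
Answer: 5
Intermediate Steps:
q(H) = 2 - 4*H**2 (q(H) = 2 - (H + H)*(H + H) = 2 - 2*H*2*H = 2 - 4*H**2)
-1*1 + 3*q(0) = -1*1 + 3*(2 - 4*0**2) = -1 + 3*(2 - 4*0) = -1 + 3*(2 + 0) = -1 + 3*2 = -1 + 6 = 5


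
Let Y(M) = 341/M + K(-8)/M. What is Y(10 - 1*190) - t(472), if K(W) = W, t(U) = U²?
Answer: -4455717/20 ≈ -2.2279e+5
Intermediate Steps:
Y(M) = 333/M (Y(M) = 341/M - 8/M = 333/M)
Y(10 - 1*190) - t(472) = 333/(10 - 1*190) - 1*472² = 333/(10 - 190) - 1*222784 = 333/(-180) - 222784 = 333*(-1/180) - 222784 = -37/20 - 222784 = -4455717/20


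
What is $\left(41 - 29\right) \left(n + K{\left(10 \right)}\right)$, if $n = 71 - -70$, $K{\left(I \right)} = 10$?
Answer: $1812$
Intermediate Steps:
$n = 141$ ($n = 71 + 70 = 141$)
$\left(41 - 29\right) \left(n + K{\left(10 \right)}\right) = \left(41 - 29\right) \left(141 + 10\right) = \left(41 - 29\right) 151 = 12 \cdot 151 = 1812$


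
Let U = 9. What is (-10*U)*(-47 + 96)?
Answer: -4410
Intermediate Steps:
(-10*U)*(-47 + 96) = (-10*9)*(-47 + 96) = -90*49 = -4410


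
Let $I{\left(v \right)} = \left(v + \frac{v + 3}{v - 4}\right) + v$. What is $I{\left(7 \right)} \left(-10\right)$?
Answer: $- \frac{520}{3} \approx -173.33$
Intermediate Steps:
$I{\left(v \right)} = 2 v + \frac{3 + v}{-4 + v}$ ($I{\left(v \right)} = \left(v + \frac{3 + v}{-4 + v}\right) + v = 2 v + \frac{3 + v}{-4 + v}$)
$I{\left(7 \right)} \left(-10\right) = \frac{3 - 49 + 2 \cdot 7^{2}}{-4 + 7} \left(-10\right) = \frac{3 - 49 + 2 \cdot 49}{3} \left(-10\right) = \frac{3 - 49 + 98}{3} \left(-10\right) = \frac{1}{3} \cdot 52 \left(-10\right) = \frac{52}{3} \left(-10\right) = - \frac{520}{3}$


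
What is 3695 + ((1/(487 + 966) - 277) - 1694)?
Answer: 2504973/1453 ≈ 1724.0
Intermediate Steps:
3695 + ((1/(487 + 966) - 277) - 1694) = 3695 + ((1/1453 - 277) - 1694) = 3695 + (-402480/1453 - 1694) = 3695 - 2863862/1453 = 2504973/1453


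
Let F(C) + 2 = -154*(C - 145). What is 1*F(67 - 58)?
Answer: 20942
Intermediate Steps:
F(C) = 22328 - 154*C (F(C) = -2 - 154*(C - 145) = -2 - 154*(-145 + C) = -2 + (22330 - 154*C) = 22328 - 154*C)
1*F(67 - 58) = 1*(22328 - 154*(67 - 58)) = 1*(22328 - 154*9) = 1*(22328 - 1386) = 1*20942 = 20942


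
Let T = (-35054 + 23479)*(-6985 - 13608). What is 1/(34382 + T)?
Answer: 1/238398357 ≈ 4.1947e-9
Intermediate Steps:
T = 238363975 (T = -11575*(-20593) = 238363975)
1/(34382 + T) = 1/(34382 + 238363975) = 1/238398357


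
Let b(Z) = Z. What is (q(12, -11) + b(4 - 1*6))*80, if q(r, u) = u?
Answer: -1040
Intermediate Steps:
(q(12, -11) + b(4 - 1*6))*80 = (-11 + (4 - 1*6))*80 = (-11 + (4 - 6))*80 = (-11 - 2)*80 = -13*80 = -1040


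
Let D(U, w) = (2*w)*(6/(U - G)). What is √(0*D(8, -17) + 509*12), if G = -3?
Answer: 2*√1527 ≈ 78.154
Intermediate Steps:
D(U, w) = 12*w/(3 + U) (D(U, w) = (2*w)*(6/(U - 1*(-3))) = (2*w)*(6/(U + 3)) = (2*w)*(6/(3 + U)) = 12*w/(3 + U))
√(0*D(8, -17) + 509*12) = √(0*(12*(-17)/(3 + 8)) + 509*12) = √(0*(12*(-17)/11) + 6108) = √(0*(12*(-17)*(1/11)) + 6108) = √(0*(-204/11) + 6108) = √(0 + 6108) = √6108 = 2*√1527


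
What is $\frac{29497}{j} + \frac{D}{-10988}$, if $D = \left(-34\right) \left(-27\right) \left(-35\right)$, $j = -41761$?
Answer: $\frac{508833947}{229434934} \approx 2.2178$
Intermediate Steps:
$D = -32130$ ($D = 918 \left(-35\right) = -32130$)
$\frac{29497}{j} + \frac{D}{-10988} = \frac{29497}{-41761} - \frac{32130}{-10988} = 29497 \left(- \frac{1}{41761}\right) - - \frac{16065}{5494} = - \frac{29497}{41761} + \frac{16065}{5494} = \frac{508833947}{229434934}$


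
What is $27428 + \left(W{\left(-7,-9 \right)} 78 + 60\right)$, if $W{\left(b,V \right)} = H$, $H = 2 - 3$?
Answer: $27410$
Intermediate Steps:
$H = -1$ ($H = 2 - 3 = -1$)
$W{\left(b,V \right)} = -1$
$27428 + \left(W{\left(-7,-9 \right)} 78 + 60\right) = 27428 + \left(\left(-1\right) 78 + 60\right) = 27428 + \left(-78 + 60\right) = 27428 - 18 = 27410$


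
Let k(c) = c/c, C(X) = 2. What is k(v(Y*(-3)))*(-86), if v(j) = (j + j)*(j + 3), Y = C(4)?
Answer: -86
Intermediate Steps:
Y = 2
v(j) = 2*j*(3 + j) (v(j) = (2*j)*(3 + j) = 2*j*(3 + j))
k(c) = 1
k(v(Y*(-3)))*(-86) = 1*(-86) = -86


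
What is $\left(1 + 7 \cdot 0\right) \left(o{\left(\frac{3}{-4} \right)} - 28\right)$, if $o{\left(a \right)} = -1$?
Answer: $-29$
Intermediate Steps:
$\left(1 + 7 \cdot 0\right) \left(o{\left(\frac{3}{-4} \right)} - 28\right) = \left(1 + 7 \cdot 0\right) \left(-1 - 28\right) = \left(1 + 0\right) \left(-29\right) = 1 \left(-29\right) = -29$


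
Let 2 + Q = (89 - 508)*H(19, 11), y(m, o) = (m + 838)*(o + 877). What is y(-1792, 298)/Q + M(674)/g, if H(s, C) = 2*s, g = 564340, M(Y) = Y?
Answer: 13179326162/187219795 ≈ 70.395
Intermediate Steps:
y(m, o) = (838 + m)*(877 + o)
Q = -15924 (Q = -2 + (89 - 508)*(2*19) = -2 - 419*38 = -2 - 15922 = -15924)
y(-1792, 298)/Q + M(674)/g = (734926 + 838*298 + 877*(-1792) - 1792*298)/(-15924) + 674/564340 = (734926 + 249724 - 1571584 - 534016)*(-1/15924) + 674*(1/564340) = -1120950*(-1/15924) + 337/282170 = 186825/2654 + 337/282170 = 13179326162/187219795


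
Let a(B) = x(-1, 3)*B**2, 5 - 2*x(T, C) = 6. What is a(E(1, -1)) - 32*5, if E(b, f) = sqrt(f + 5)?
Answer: -162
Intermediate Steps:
x(T, C) = -1/2 (x(T, C) = 5/2 - 1/2*6 = 5/2 - 3 = -1/2)
E(b, f) = sqrt(5 + f)
a(B) = -B**2/2
a(E(1, -1)) - 32*5 = -(sqrt(5 - 1))**2/2 - 32*5 = -(sqrt(4))**2/2 - 160 = -1/2*2**2 - 160 = -1/2*4 - 160 = -2 - 160 = -162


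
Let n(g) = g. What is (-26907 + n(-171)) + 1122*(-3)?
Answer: -30444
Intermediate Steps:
(-26907 + n(-171)) + 1122*(-3) = (-26907 - 171) + 1122*(-3) = -27078 - 3366 = -30444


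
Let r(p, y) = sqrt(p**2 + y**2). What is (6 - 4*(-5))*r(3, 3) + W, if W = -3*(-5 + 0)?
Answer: 15 + 78*sqrt(2) ≈ 125.31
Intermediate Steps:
W = 15 (W = -3*(-5) = 15)
(6 - 4*(-5))*r(3, 3) + W = (6 - 4*(-5))*sqrt(3**2 + 3**2) + 15 = (6 + 20)*sqrt(9 + 9) + 15 = 26*sqrt(18) + 15 = 26*(3*sqrt(2)) + 15 = 78*sqrt(2) + 15 = 15 + 78*sqrt(2)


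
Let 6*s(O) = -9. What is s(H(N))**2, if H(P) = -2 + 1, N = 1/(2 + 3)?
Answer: 9/4 ≈ 2.2500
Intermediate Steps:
N = 1/5 ≈ 0.20000
H(P) = -1
s(O) = -3/2 (s(O) = (1/6)*(-9) = -3/2)
s(H(N))**2 = (-3/2)**2 = 9/4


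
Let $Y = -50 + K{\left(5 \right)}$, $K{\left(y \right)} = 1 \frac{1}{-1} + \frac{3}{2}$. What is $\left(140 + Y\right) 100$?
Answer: $9050$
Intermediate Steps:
$K{\left(y \right)} = \frac{1}{2}$ ($K{\left(y \right)} = 1 \left(-1\right) + 3 \cdot \frac{1}{2} = -1 + \frac{3}{2} = \frac{1}{2}$)
$Y = - \frac{99}{2}$ ($Y = -50 + \frac{1}{2} = - \frac{99}{2} \approx -49.5$)
$\left(140 + Y\right) 100 = \left(140 - \frac{99}{2}\right) 100 = \frac{181}{2} \cdot 100 = 9050$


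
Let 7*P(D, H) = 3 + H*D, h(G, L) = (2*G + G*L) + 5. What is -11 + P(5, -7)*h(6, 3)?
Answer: -171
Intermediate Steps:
h(G, L) = 5 + 2*G + G*L
P(D, H) = 3/7 + D*H/7 (P(D, H) = (3 + H*D)/7 = (3 + D*H)/7 = 3/7 + D*H/7)
-11 + P(5, -7)*h(6, 3) = -11 + (3/7 + (⅐)*5*(-7))*(5 + 2*6 + 6*3) = -11 + (3/7 - 5)*(5 + 12 + 18) = -11 - 32/7*35 = -11 - 160 = -171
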